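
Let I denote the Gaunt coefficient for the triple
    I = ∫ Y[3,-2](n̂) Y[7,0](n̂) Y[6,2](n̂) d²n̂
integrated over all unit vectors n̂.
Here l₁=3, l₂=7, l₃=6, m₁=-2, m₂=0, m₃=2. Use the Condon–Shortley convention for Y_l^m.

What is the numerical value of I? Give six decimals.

-0.160413

Rules hold: Σm=0, L=16 even, 4≤6≤10.
N = 7·15·13 = 1365
Δ = 4!·2!·10!/17! = 1/2042040
Racah Σ t=1..3: t=1:−1/207360 t=2:+1/57600 t=3:−1/207360 = 1/129600
⇒ 3j(3 7 6; 0 0 0)² = 168/12155, sgn +1
Racah Σ t=3..4: t=3:−1/207360 t=4:+1/725760 = -1/290304
⇒ 3j(3 7 6; -2 0 2)² = 125/7293, sgn -1
4πI² = N·(3j₀)²·(3jₘ)² = 147000/454597
I = -1·√(0.323363/4π) = -0.16041333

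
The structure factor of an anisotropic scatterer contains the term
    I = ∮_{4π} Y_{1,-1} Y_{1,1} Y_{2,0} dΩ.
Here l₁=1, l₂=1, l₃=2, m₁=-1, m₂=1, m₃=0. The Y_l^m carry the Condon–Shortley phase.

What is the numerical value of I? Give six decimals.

m-sum 0 ✓  L=4 even ✓  0≤2≤2 ✓
Π(2lᵢ+1) = 3×3×5 = 45
triangle coeff Δ(1,1,2) = 1/30
Σ_t [0,0]: t=0:+1/1 = 1/1
(3j)²=2/15 [(1 1 2; 0 0 0)], sign=+1
Σ_t [0,0]: t=0:+1/4 = 1/4
(3j)²=1/30 [(1 1 2; -1 1 0)], sign=+1
⇒ 4πI² = 1/5
I = (+1)√(1/5/(4π)) = 0.12615663

0.126157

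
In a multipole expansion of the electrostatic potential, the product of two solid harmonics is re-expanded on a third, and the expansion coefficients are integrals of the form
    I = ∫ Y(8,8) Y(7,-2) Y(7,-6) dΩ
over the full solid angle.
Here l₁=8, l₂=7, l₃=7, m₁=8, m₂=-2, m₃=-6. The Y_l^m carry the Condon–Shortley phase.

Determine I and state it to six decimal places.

0.111397

m-sum 0 ✓  L=22 even ✓  1≤7≤15 ✓
Π(2lᵢ+1) = 17×15×15 = 3825
triangle coeff Δ(8,7,7) = 1/22086194130
Σ_t [1,7]: t=1:−1/18289152000 t=2:+1/248832000 t=3:−1/24883200 t=4:+1/11943936 t=5:−1/24883200 t=6:+1/248832000 t=7:−1/18289152000 = 11/975421440
(3j)²=1750/289731 [(8 7 7; 0 0 0)], sign=-1
Σ_t [0,0]: t=0:+1/195084288000 = 1/195084288000
(3j)²=351/52003 [(8 7 7; 8 -2 -6)], sign=-1
⇒ 4πI² = 506250/3246473
I = (+1)√(506250/3246473/(4π)) = 0.11139654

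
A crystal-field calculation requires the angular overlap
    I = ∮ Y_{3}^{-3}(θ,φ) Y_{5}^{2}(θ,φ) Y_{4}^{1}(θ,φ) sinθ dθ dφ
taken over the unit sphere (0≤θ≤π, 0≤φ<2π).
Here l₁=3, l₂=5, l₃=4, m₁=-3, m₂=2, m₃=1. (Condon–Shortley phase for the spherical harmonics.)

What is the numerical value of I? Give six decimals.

-0.179179

Checks pass: Σm=0; 12 even; l₃=4∈[2,8].
(2·3+1)(2·5+1)(2·4+1) = 693
Δ: 4! 2! 6! / 13! → 1/180180
sum: t=1:−1/576 t=2:+1/144 t=3:−1/576 = 1/288
3j²(3 5 4; 0 0 0) = Δ·Π!·Σ² = 20/1001  (sign +1)
sum: t=4:+1/1728 = 1/1728
3j²(3 5 4; -3 2 1) = Δ·Π!·Σ² = 25/858  (sign -1)
combine: 4πI² = 693·20/1001·25/858 = 750/1859
take √, sign -1: I = -0.17917854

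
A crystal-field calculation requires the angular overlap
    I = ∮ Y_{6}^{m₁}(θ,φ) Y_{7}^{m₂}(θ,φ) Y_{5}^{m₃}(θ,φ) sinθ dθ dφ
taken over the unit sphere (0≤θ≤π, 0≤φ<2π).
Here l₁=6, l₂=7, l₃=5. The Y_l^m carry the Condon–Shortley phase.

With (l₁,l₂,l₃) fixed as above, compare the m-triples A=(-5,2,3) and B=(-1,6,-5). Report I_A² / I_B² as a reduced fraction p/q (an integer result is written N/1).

96/65

Same 6,7,5: normalisation and zero-m 3j drop out of the ratio.
A: Δ: 8! 4! 6! / 19! → 1/174594420; sum: t=7:−1/5806080 t=8:+1/29030400 = -1/7257600; 3j²(6 7 5; -5 2 3) = Δ·Π!·Σ² = 64/4199  (sign -1)
B: Δ: 8! 4! 6! / 19! → 1/174594420; sum: t=7:−1/87091200 = -1/87091200; 3j²(6 7 5; -1 6 -5) = Δ·Π!·Σ² = 10/969  (sign -1)
I_A²/I_B² = (64/4199)/(10/969) = 96/65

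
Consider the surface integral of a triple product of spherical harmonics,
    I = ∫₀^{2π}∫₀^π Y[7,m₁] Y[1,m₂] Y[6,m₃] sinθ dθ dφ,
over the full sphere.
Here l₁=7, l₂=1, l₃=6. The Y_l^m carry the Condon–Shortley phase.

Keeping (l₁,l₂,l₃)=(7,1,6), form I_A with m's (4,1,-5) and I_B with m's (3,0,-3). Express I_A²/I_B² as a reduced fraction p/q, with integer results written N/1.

Same 7,1,6: normalisation and zero-m 3j drop out of the ratio.
A: Δ: 2! 12! 0! / 15! → 1/1365; sum: t=2:+1/79833600 = 1/79833600; 3j²(7 1 6; 4 1 -5) = Δ·Π!·Σ² = 1/455  (sign -1)
B: Δ: 2! 12! 0! / 15! → 1/1365; sum: t=1:−1/2177280 = -1/2177280; 3j²(7 1 6; 3 0 -3) = Δ·Π!·Σ² = 8/273  (sign +1)
I_A²/I_B² = (1/455)/(8/273) = 3/40

3/40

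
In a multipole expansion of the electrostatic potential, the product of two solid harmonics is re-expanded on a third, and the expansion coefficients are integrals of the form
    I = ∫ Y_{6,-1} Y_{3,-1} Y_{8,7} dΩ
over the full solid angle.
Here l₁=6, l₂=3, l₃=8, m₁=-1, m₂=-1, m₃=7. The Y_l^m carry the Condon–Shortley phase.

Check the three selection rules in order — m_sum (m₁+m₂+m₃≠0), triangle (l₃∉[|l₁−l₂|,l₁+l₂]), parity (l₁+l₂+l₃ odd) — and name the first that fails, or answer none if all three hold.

m₁+m₂+m₃ = -1 − 1 + 7 = 5  ✗
triangle: |6−3|=3 ≤ l₃=8 ≤ 6+3=9
parity: l₁+l₂+l₃ = 17 is odd

m_sum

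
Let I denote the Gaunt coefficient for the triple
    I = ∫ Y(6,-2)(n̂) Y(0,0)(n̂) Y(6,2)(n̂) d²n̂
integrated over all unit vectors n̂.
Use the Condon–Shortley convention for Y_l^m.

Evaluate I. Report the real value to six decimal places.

0.282095

Checks pass: Σm=0; 12 even; l₃=6∈[6,6].
(2·6+1)(2·0+1)(2·6+1) = 169
Δ: 0! 12! 0! / 13! → 1/13
sum: t=0:+1/518400 = 1/518400
3j²(6 0 6; 0 0 0) = Δ·Π!·Σ² = 1/13  (sign +1)
sum: t=0:+1/967680 = 1/967680
3j²(6 0 6; -2 0 2) = Δ·Π!·Σ² = 1/13  (sign +1)
combine: 4πI² = 169·1/13·1/13 = 1/1
take √, sign +1: I = 0.28209479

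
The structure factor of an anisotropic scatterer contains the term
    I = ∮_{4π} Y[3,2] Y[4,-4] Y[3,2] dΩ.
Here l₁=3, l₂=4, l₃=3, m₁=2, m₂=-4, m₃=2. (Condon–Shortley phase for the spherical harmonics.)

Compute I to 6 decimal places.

0.214561

Checks pass: Σm=0; 10 even; l₃=3∈[1,7].
(2·3+1)(2·4+1)(2·3+1) = 441
Δ: 4! 2! 4! / 11! → 1/34650
sum: t=1:−1/72 t=2:+1/16 t=3:−1/72 = 5/144
3j²(3 4 3; 0 0 0) = Δ·Π!·Σ² = 2/77  (sign -1)
sum: t=0:+1/576 = 1/576
3j²(3 4 3; 2 -4 2) = Δ·Π!·Σ² = 5/99  (sign -1)
combine: 4πI² = 441·2/77·5/99 = 70/121
take √, sign +1: I = 0.21456131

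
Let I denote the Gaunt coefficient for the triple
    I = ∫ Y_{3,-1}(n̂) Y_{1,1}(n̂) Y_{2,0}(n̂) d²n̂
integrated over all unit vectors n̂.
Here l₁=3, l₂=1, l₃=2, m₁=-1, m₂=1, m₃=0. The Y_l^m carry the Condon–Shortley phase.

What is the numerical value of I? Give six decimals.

-0.202301

Rules hold: Σm=0, L=6 even, 2≤2≤4.
N = 7·3·5 = 105
Δ = 2!·4!·0!/7! = 1/105
Racah Σ t=1..1: t=1:−1/4 = -1/4
⇒ 3j(3 1 2; 0 0 0)² = 3/35, sgn -1
Racah Σ t=2..2: t=2:+1/8 = 1/8
⇒ 3j(3 1 2; -1 1 0)² = 2/35, sgn +1
4πI² = N·(3j₀)²·(3jₘ)² = 18/35
I = -1·√(0.514286/4π) = -0.20230066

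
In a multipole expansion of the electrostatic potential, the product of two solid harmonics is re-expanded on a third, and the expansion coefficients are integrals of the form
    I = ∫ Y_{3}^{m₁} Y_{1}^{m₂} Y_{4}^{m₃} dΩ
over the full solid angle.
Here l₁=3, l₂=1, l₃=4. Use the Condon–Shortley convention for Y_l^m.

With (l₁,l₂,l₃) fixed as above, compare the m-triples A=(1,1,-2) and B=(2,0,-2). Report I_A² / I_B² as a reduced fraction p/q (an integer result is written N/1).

Shared (l₁,l₂,l₃)=(3,1,4): N and (l;000)² cancel in I_A²/I_B².
A: Δ = 0!·6!·2!/9! = 1/252; Racah Σ t=0..0: t=0:+1/96 = 1/96; ⇒ 3j(3 1 4; 1 1 -2)² = 5/84, sgn +1
B: Δ = 0!·6!·2!/9! = 1/252; Racah Σ t=0..0: t=0:+1/120 = 1/120; ⇒ 3j(3 1 4; 2 0 -2)² = 1/21, sgn +1
I_A²/I_B² = (5/84)/(1/21) = 5/4

5/4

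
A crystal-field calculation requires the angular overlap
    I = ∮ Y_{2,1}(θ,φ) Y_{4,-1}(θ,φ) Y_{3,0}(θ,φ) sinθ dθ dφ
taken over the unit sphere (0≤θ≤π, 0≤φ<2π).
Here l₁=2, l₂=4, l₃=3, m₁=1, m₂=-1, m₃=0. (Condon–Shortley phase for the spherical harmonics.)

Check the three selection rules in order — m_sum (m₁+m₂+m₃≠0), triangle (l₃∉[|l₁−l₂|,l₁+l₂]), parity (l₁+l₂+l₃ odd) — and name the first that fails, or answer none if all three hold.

parity

azimuthal sum: 1 − 1 + 0 = 0  ✓
2 ≤ 3 ≤ 6 (triangle on l)  ✓
L = 2 + 4 + 3 = 9 (odd)  ✗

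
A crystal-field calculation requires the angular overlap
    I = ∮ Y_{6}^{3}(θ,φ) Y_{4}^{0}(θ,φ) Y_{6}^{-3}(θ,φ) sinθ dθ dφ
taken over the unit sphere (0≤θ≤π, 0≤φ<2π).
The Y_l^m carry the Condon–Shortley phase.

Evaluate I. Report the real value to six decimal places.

0.081461

m-sum 0 ✓  L=16 even ✓  2≤6≤10 ✓
Π(2lᵢ+1) = 13×9×13 = 1521
triangle coeff Δ(6,4,6) = 1/15315300
Σ_t [0,4]: t=0:+1/829440 t=1:−1/25920 t=2:+1/9216 t=3:−1/25920 t=4:+1/829440 = 7/207360
(3j)²=28/2431 [(6 4 6; 0 0 0)], sign=+1
Σ_t [0,3]: t=0:+1/414720 t=1:−1/51840 t=2:+1/80640 t=3:−1/1451520 = -1/193536
(3j)²=81/17017 [(6 4 6; 3 0 -3)], sign=+1
⇒ 4πI² = 2916/34969
I = (+1)√(2916/34969/(4π)) = 0.08146053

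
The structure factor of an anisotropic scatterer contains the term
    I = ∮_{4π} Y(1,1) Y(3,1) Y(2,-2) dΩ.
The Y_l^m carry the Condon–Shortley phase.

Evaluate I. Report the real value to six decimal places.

-0.082589

m-sum 0 ✓  L=6 even ✓  2≤2≤4 ✓
Π(2lᵢ+1) = 3×7×5 = 105
triangle coeff Δ(1,3,2) = 1/105
Σ_t [1,1]: t=1:−1/4 = -1/4
(3j)²=3/35 [(1 3 2; 0 0 0)], sign=-1
Σ_t [0,0]: t=0:+1/48 = 1/48
(3j)²=1/105 [(1 3 2; 1 1 -2)], sign=+1
⇒ 4πI² = 3/35
I = (-1)√(3/35/(4π)) = -0.08258890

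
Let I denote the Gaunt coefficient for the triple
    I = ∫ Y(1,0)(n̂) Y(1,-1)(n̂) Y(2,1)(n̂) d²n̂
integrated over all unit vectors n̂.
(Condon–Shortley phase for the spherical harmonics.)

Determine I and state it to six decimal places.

Rules hold: Σm=0, L=4 even, 0≤2≤2.
N = 3·3·5 = 45
Δ = 0!·2!·2!/5! = 1/30
Racah Σ t=0..0: t=0:+1/1 = 1/1
⇒ 3j(1 1 2; 0 0 0)² = 2/15, sgn +1
Racah Σ t=0..0: t=0:+1/2 = 1/2
⇒ 3j(1 1 2; 0 -1 1)² = 1/10, sgn -1
4πI² = N·(3j₀)²·(3jₘ)² = 3/5
I = -1·√(0.6/4π) = -0.21850969

-0.218510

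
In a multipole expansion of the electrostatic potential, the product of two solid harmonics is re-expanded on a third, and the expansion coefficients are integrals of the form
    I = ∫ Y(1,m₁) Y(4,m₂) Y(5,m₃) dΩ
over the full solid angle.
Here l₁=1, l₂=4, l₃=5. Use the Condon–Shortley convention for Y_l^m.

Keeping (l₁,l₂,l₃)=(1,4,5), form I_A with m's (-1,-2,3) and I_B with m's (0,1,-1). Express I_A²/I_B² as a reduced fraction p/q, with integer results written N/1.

Same 1,4,5: normalisation and zero-m 3j drop out of the ratio.
A: Δ: 0! 2! 8! / 11! → 1/495; sum: t=0:+1/2880 = 1/2880; 3j²(1 4 5; -1 -2 3) = Δ·Π!·Σ² = 28/495  (sign +1)
B: Δ: 0! 2! 8! / 11! → 1/495; sum: t=0:+1/720 = 1/720; 3j²(1 4 5; 0 1 -1) = Δ·Π!·Σ² = 8/165  (sign +1)
I_A²/I_B² = (28/495)/(8/165) = 7/6

7/6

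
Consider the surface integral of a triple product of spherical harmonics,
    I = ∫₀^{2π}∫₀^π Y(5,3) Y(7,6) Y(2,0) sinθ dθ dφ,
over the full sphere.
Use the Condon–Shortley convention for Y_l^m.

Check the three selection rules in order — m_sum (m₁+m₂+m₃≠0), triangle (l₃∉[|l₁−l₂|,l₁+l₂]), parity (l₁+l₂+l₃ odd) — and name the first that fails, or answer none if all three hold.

m_sum

azimuthal sum: 3 + 6 + 0 = 9  ✗
2 ≤ 2 ≤ 12 (triangle on l)
L = 5 + 7 + 2 = 14 (even)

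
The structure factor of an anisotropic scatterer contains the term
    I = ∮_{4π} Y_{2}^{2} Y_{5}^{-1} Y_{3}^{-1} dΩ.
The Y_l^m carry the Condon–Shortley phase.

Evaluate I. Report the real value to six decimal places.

-0.092802

Checks pass: Σm=0; 10 even; l₃=3∈[3,7].
(2·2+1)(2·5+1)(2·3+1) = 385
Δ: 4! 0! 6! / 11! → 1/2310
sum: t=2:+1/144 = 1/144
3j²(2 5 3; 0 0 0) = Δ·Π!·Σ² = 10/231  (sign -1)
sum: t=0:+1/1152 = 1/1152
3j²(2 5 3; 2 -1 -1) = Δ·Π!·Σ² = 1/154  (sign +1)
combine: 4πI² = 385·10/231·1/154 = 25/231
take √, sign -1: I = -0.09280237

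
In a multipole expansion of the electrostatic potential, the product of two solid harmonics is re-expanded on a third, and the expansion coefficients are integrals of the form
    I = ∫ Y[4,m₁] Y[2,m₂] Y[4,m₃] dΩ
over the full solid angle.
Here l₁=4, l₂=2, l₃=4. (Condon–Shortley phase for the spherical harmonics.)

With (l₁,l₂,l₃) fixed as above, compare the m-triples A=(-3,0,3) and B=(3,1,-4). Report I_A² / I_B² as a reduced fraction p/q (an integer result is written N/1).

l's match ⇒ only the (l;m) 3-j factors differ between A and B.
A: triangle coeff Δ(4,2,4) = 1/13860; Σ_t [1,2]: t=1:−1/720 t=2:+1/480 = 1/1440; (3j)²=7/1980 [(4 2 4; -3 0 3)], sign=-1
B: triangle coeff Δ(4,2,4) = 1/13860; Σ_t [1,1]: t=1:−1/1440 = -1/1440; (3j)²=7/165 [(4 2 4; 3 1 -4)], sign=-1
I_A²/I_B² = (7/1980)/(7/165) = 1/12

1/12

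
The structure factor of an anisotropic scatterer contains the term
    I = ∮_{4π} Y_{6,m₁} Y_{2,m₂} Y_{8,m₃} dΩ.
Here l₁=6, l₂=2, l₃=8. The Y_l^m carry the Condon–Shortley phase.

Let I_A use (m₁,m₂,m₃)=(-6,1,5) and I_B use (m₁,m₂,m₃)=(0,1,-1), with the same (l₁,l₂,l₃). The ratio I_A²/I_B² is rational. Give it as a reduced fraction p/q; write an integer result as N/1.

13/588

Shared (l₁,l₂,l₃)=(6,2,8): N and (l;000)² cancel in I_A²/I_B².
A: Δ = 0!·12!·4!/17! = 1/30940; Racah Σ t=0..0: t=0:+1/2874009600 = 1/2874009600; ⇒ 3j(6 2 8; -6 1 5)² = 1/2380, sgn -1
B: Δ = 0!·12!·4!/17! = 1/30940; Racah Σ t=0..0: t=0:+1/3110400 = 1/3110400; ⇒ 3j(6 2 8; 0 1 -1)² = 21/1105, sgn -1
I_A²/I_B² = (1/2380)/(21/1105) = 13/588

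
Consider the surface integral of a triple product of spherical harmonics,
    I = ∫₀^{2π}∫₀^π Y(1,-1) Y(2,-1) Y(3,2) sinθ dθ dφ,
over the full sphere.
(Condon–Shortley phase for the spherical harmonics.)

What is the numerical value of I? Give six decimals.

Checks pass: Σm=0; 6 even; l₃=3∈[1,3].
(2·1+1)(2·2+1)(2·3+1) = 105
Δ: 0! 2! 4! / 7! → 1/105
sum: t=0:+1/4 = 1/4
3j²(1 2 3; 0 0 0) = Δ·Π!·Σ² = 3/35  (sign -1)
sum: t=0:+1/12 = 1/12
3j²(1 2 3; -1 -1 2) = Δ·Π!·Σ² = 2/21  (sign -1)
combine: 4πI² = 105·3/35·2/21 = 6/7
take √, sign +1: I = 0.26116903

0.261169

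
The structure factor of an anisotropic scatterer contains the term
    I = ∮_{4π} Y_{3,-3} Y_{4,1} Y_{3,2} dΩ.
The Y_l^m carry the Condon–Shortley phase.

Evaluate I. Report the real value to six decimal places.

m-sum 0 ✓  L=10 even ✓  1≤3≤7 ✓
Π(2lᵢ+1) = 7×9×7 = 441
triangle coeff Δ(3,4,3) = 1/34650
Σ_t [1,3]: t=1:−1/72 t=2:+1/16 t=3:−1/72 = 5/144
(3j)²=2/77 [(3 4 3; 0 0 0)], sign=-1
Σ_t [4,4]: t=4:+1/288 = 1/288
(3j)²=5/231 [(3 4 3; -3 1 2)], sign=-1
⇒ 4πI² = 30/121
I = (+1)√(30/121/(4π)) = 0.14046335

0.140463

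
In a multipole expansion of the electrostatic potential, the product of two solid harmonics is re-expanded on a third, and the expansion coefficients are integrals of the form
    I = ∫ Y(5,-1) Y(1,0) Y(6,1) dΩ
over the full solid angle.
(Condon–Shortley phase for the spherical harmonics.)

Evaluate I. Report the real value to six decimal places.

Checks pass: Σm=0; 12 even; l₃=6∈[4,6].
(2·5+1)(2·1+1)(2·6+1) = 429
Δ: 0! 10! 2! / 13! → 1/858
sum: t=0:+1/14400 = 1/14400
3j²(5 1 6; 0 0 0) = Δ·Π!·Σ² = 6/143  (sign +1)
sum: t=0:+1/17280 = 1/17280
3j²(5 1 6; -1 0 1) = Δ·Π!·Σ² = 35/858  (sign -1)
combine: 4πI² = 429·6/143·35/858 = 105/143
take √, sign -1: I = -0.24172507

-0.241725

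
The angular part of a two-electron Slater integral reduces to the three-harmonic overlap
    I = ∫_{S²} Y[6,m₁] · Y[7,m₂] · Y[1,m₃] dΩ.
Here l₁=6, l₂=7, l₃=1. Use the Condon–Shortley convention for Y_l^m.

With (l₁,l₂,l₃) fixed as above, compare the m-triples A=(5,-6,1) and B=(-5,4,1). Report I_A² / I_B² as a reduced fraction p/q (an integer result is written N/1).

Shared (l₁,l₂,l₃)=(6,7,1): N and (l;000)² cancel in I_A²/I_B².
A: Δ = 12!·0!·2!/15! = 1/1365; Racah Σ t=1..1: t=1:−1/79833600 = -1/79833600; ⇒ 3j(6 7 1; 5 -6 1)² = 2/35, sgn -1
B: Δ = 12!·0!·2!/15! = 1/1365; Racah Σ t=11..11: t=11:−1/79833600 = -1/79833600; ⇒ 3j(6 7 1; -5 4 1)² = 1/455, sgn -1
I_A²/I_B² = (2/35)/(1/455) = 26/1

26/1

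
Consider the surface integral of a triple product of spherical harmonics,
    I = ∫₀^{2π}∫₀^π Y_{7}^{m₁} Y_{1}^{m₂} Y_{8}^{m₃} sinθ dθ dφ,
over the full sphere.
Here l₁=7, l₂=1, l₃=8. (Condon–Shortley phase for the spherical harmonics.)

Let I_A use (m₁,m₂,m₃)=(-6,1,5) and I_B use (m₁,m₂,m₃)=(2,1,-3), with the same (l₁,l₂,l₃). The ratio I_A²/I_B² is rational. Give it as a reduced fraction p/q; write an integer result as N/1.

l's match ⇒ only the (l;m) 3-j factors differ between A and B.
A: triangle coeff Δ(7,1,8) = 1/2040; Σ_t [0,0]: t=0:+1/12454041600 = 1/12454041600; (3j)²=1/680 [(7 1 8; -6 1 5)], sign=-1
B: triangle coeff Δ(7,1,8) = 1/2040; Σ_t [0,0]: t=0:+1/87091200 = 1/87091200; (3j)²=11/408 [(7 1 8; 2 1 -3)], sign=-1
I_A²/I_B² = (1/680)/(11/408) = 3/55

3/55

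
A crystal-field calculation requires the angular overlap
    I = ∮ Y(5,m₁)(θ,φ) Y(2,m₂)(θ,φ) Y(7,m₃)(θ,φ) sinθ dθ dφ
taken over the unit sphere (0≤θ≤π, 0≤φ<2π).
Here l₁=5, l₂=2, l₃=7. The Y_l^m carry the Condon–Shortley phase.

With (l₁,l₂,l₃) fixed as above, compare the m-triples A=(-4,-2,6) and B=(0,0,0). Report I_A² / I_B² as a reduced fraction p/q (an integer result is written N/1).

715/441

Shared (l₁,l₂,l₃)=(5,2,7): N and (l;000)² cancel in I_A²/I_B².
A: Δ = 0!·10!·4!/15! = 1/15015; Racah Σ t=0..0: t=0:+1/8709120 = 1/8709120; ⇒ 3j(5 2 7; -4 -2 6)² = 1/21, sgn -1
B: Δ = 0!·10!·4!/15! = 1/15015; Racah Σ t=0..0: t=0:+1/57600 = 1/57600; ⇒ 3j(5 2 7; 0 0 0)² = 21/715, sgn -1
I_A²/I_B² = (1/21)/(21/715) = 715/441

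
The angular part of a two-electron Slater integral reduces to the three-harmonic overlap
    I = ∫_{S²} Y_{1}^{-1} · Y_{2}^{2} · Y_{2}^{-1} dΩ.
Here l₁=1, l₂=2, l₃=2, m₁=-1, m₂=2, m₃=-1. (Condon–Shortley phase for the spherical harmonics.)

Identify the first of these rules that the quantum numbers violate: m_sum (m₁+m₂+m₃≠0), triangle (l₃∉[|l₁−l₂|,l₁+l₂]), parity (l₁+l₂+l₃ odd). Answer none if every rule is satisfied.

parity

Σmᵢ = 0  ✓
l₃∈[|l₁−l₂|,l₁+l₂]=[1,3], have l₃=2  ✓
Σlᵢ = 5 ⇒ odd  ✗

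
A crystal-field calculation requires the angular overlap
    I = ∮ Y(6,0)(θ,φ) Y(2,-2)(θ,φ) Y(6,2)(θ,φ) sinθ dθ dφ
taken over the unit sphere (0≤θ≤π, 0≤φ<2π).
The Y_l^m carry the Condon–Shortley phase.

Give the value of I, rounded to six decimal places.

-0.191909

m-sum 0 ✓  L=14 even ✓  4≤6≤8 ✓
Π(2lᵢ+1) = 13×5×13 = 845
triangle coeff Δ(6,2,6) = 1/90090
Σ_t [0,2]: t=0:+1/69120 t=1:−1/14400 t=2:+1/69120 = -7/172800
(3j)²=14/715 [(6 2 6; 0 0 0)], sign=-1
Σ_t [0,0]: t=0:+1/69120 = 1/69120
(3j)²=4/143 [(6 2 6; 0 -2 2)], sign=+1
⇒ 4πI² = 56/121
I = (-1)√(56/121/(4π)) = -0.19190947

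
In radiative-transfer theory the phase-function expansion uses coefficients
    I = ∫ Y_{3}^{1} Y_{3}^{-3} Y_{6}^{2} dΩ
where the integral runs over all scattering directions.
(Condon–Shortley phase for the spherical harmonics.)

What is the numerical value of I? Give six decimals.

Checks pass: Σm=0; 12 even; l₃=6∈[0,6].
(2·3+1)(2·3+1)(2·6+1) = 637
Δ: 0! 6! 6! / 13! → 1/12012
sum: t=0:+1/1296 = 1/1296
3j²(3 3 6; 0 0 0) = Δ·Π!·Σ² = 100/3003  (sign +1)
sum: t=0:+1/34560 = 1/34560
3j²(3 3 6; 1 -3 2) = Δ·Π!·Σ² = 1/429  (sign +1)
combine: 4πI² = 637·100/3003·1/429 = 700/14157
take √, sign +1: I = 0.06272757

0.062728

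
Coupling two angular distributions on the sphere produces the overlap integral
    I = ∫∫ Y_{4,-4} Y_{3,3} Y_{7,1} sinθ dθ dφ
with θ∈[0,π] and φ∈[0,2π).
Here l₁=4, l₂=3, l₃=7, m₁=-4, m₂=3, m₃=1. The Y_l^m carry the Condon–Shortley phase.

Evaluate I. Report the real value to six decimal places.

-0.006738

m-sum 0 ✓  L=14 even ✓  1≤7≤7 ✓
Π(2lᵢ+1) = 9×7×15 = 945
triangle coeff Δ(4,3,7) = 1/45045
Σ_t [0,0]: t=0:+1/20736 = 1/20736
(3j)²=35/1287 [(4 3 7; 0 0 0)], sign=-1
Σ_t [0,0]: t=0:+1/29030400 = 1/29030400
(3j)²=1/45045 [(4 3 7; -4 3 1)], sign=+1
⇒ 4πI² = 35/61347
I = (-1)√(35/61347/(4π)) = -0.00673802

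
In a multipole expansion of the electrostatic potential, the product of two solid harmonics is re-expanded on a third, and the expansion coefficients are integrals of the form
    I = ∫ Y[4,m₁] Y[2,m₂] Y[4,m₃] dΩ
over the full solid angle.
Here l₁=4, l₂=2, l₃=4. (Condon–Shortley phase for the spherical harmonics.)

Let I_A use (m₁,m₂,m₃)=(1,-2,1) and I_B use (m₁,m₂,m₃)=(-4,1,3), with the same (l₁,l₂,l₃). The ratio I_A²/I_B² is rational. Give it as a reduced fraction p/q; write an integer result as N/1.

50/49

Same 4,2,4: normalisation and zero-m 3j drop out of the ratio.
A: Δ: 2! 6! 2! / 11! → 1/13860; sum: t=0:+1/144 = 1/144; 3j²(4 2 4; 1 -2 1) = Δ·Π!·Σ² = 10/231  (sign -1)
B: Δ: 2! 6! 2! / 11! → 1/13860; sum: t=2:+1/1440 = 1/1440; 3j²(4 2 4; -4 1 3) = Δ·Π!·Σ² = 7/165  (sign -1)
I_A²/I_B² = (10/231)/(7/165) = 50/49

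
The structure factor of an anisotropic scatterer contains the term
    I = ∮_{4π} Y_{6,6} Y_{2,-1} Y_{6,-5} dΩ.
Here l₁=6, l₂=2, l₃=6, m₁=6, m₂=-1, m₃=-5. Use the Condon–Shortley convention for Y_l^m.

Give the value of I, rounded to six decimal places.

0.178412

m-sum 0 ✓  L=14 even ✓  4≤6≤8 ✓
Π(2lᵢ+1) = 13×5×13 = 845
triangle coeff Δ(6,2,6) = 1/90090
Σ_t [0,2]: t=0:+1/69120 t=1:−1/14400 t=2:+1/69120 = -7/172800
(3j)²=14/715 [(6 2 6; 0 0 0)], sign=-1
Σ_t [0,0]: t=0:+1/7257600 = 1/7257600
(3j)²=11/455 [(6 2 6; 6 -1 -5)], sign=-1
⇒ 4πI² = 2/5
I = (+1)√(2/5/(4π)) = 0.17841241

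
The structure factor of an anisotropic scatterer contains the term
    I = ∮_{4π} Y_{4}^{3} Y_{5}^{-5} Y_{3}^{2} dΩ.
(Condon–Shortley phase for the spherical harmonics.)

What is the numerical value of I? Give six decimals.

-0.212007

Rules hold: Σm=0, L=12 even, 1≤3≤9.
N = 9·11·7 = 693
Δ = 6!·2!·4!/13! = 1/180180
Racah Σ t=2..4: t=2:+1/576 t=3:−1/144 t=4:+1/576 = -1/288
⇒ 3j(4 5 3; 0 0 0)² = 20/1001, sgn +1
Racah Σ t=0..0: t=0:+1/17280 = 1/17280
⇒ 3j(4 5 3; 3 -5 2)² = 35/858, sgn -1
4πI² = N·(3j₀)²·(3jₘ)² = 1050/1859
I = -1·√(0.56482/4π) = -0.21200691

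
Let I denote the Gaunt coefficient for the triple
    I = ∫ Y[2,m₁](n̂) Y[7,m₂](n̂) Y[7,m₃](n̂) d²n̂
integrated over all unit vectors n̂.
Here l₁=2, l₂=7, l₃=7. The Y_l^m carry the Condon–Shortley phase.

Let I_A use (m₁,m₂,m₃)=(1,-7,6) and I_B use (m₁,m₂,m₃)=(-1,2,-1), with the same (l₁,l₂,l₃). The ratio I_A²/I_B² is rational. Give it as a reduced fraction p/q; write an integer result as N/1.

l's match ⇒ only the (l;m) 3-j factors differ between A and B.
A: triangle coeff Δ(2,7,7) = 1/185640; Σ_t [0,0]: t=0:+1/958003200 = 1/958003200; (3j)²=13/680 [(2 7 7; 1 -7 6)], sign=-1
B: triangle coeff Δ(2,7,7) = 1/185640; Σ_t [1,2]: t=1:−1/1935360 t=2:+1/1209600 = 1/3225600; (3j)²=243/61880 [(2 7 7; -1 2 -1)], sign=+1
I_A²/I_B² = (13/680)/(243/61880) = 1183/243

1183/243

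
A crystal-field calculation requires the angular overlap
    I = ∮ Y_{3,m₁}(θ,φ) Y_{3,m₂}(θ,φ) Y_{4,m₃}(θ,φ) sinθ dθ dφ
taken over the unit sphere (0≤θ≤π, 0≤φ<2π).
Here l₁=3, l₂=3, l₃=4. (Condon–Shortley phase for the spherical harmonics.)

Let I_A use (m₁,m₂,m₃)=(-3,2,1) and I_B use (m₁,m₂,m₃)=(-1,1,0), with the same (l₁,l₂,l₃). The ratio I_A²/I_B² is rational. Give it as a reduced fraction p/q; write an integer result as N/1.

Same 3,3,4: normalisation and zero-m 3j drop out of the ratio.
A: Δ: 2! 4! 4! / 11! → 1/34650; sum: t=2:+1/288 = 1/288; 3j²(3 3 4; -3 2 1) = Δ·Π!·Σ² = 5/231  (sign -1)
B: Δ: 2! 4! 4! / 11! → 1/34650; sum: t=0:+1/1152 t=1:−1/36 t=2:+1/32 = 5/1152; 3j²(3 3 4; -1 1 0) = Δ·Π!·Σ² = 1/1386  (sign +1)
I_A²/I_B² = (5/231)/(1/1386) = 30/1

30/1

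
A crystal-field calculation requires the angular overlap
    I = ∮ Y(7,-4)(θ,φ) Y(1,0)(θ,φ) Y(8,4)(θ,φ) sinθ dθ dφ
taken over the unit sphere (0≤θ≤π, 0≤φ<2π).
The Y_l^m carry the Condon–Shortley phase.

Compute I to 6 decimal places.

m-sum 0 ✓  L=16 even ✓  6≤8≤8 ✓
Π(2lᵢ+1) = 15×3×17 = 765
triangle coeff Δ(7,1,8) = 1/2040
Σ_t [0,0]: t=0:+1/25401600 = 1/25401600
(3j)²=8/255 [(7 1 8; 0 0 0)], sign=+1
Σ_t [0,0]: t=0:+1/239500800 = 1/239500800
(3j)²=2/85 [(7 1 8; -4 0 4)], sign=+1
⇒ 4πI² = 48/85
I = (+1)√(48/85/(4π)) = 0.21198553

0.211986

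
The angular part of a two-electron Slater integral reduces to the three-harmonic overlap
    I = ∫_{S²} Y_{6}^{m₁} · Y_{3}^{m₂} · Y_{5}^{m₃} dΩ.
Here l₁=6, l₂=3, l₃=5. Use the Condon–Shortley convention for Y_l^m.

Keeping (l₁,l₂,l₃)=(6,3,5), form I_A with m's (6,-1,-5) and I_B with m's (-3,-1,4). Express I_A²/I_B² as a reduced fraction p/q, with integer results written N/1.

11/8

Same 6,3,5: normalisation and zero-m 3j drop out of the ratio.
A: Δ: 4! 8! 2! / 15! → 1/675675; sum: t=0:+1/1935360 = 1/1935360; 3j²(6 3 5; 6 -1 -5) = Δ·Π!·Σ² = 3/91  (sign +1)
B: Δ: 4! 8! 2! / 15! → 1/675675; sum: t=1:−1/241920 t=2:+1/40320 = 1/48384; 3j²(6 3 5; -3 -1 4) = Δ·Π!·Σ² = 24/1001  (sign -1)
I_A²/I_B² = (3/91)/(24/1001) = 11/8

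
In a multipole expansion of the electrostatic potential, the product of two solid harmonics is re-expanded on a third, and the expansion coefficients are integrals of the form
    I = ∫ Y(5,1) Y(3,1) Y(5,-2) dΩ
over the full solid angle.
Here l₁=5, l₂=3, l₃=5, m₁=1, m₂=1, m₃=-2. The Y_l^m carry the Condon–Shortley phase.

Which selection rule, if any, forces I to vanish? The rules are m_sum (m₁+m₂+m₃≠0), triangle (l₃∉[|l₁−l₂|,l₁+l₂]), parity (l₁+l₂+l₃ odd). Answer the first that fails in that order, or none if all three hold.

Σmᵢ = 0  ✓
l₃∈[|l₁−l₂|,l₁+l₂]=[2,8], have l₃=5  ✓
Σlᵢ = 13 ⇒ odd  ✗

parity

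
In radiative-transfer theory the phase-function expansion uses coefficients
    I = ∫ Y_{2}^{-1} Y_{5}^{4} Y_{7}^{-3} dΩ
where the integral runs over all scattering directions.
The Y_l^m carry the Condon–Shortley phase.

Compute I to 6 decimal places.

-0.071671

Checks pass: Σm=0; 14 even; l₃=7∈[3,7].
(2·2+1)(2·5+1)(2·7+1) = 825
Δ: 0! 4! 10! / 15! → 1/15015
sum: t=0:+1/57600 = 1/57600
3j²(2 5 7; 0 0 0) = Δ·Π!·Σ² = 21/715  (sign -1)
sum: t=0:+1/2177280 = 1/2177280
3j²(2 5 7; -1 4 -3) = Δ·Π!·Σ² = 8/3003  (sign +1)
combine: 4πI² = 825·21/715·8/3003 = 120/1859
take √, sign -1: I = -0.07167142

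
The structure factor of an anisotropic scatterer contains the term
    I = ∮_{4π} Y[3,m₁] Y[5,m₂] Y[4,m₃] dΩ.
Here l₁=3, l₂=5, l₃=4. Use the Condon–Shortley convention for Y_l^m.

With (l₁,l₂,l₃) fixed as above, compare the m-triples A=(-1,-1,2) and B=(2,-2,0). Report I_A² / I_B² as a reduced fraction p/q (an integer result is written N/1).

1849/700

l's match ⇒ only the (l;m) 3-j factors differ between A and B.
A: triangle coeff Δ(3,5,4) = 1/180180; Σ_t [2,4]: t=2:+1/384 t=3:−1/720 t=4:+1/34560 = 43/34560; (3j)²=1849/180180 [(3 5 4; -1 -1 2)], sign=+1
B: triangle coeff Δ(3,5,4) = 1/180180; Σ_t [0,1]: t=0:+1/864 t=1:−1/576 = -1/1728; (3j)²=5/1287 [(3 5 4; 2 -2 0)], sign=-1
I_A²/I_B² = (1849/180180)/(5/1287) = 1849/700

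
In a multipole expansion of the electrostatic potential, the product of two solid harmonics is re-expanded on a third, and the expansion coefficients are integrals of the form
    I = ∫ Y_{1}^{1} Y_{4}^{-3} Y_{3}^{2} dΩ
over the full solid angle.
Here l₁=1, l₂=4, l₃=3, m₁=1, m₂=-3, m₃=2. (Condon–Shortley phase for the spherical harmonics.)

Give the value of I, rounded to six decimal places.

-0.282095

Checks pass: Σm=0; 8 even; l₃=3∈[3,5].
(2·1+1)(2·4+1)(2·3+1) = 189
Δ: 2! 0! 6! / 9! → 1/252
sum: t=1:−1/36 = -1/36
3j²(1 4 3; 0 0 0) = Δ·Π!·Σ² = 4/63  (sign +1)
sum: t=0:+1/240 = 1/240
3j²(1 4 3; 1 -3 2) = Δ·Π!·Σ² = 1/12  (sign -1)
combine: 4πI² = 189·4/63·1/12 = 1/1
take √, sign -1: I = -0.28209479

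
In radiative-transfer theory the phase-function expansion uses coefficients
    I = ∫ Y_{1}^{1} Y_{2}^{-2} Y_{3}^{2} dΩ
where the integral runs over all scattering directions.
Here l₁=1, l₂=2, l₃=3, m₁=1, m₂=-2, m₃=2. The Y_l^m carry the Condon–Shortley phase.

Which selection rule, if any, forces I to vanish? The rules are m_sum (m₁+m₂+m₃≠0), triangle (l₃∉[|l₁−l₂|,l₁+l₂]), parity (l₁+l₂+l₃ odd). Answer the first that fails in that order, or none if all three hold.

m_sum

azimuthal sum: 1 − 2 + 2 = 1  ✗
1 ≤ 3 ≤ 3 (triangle on l)
L = 1 + 2 + 3 = 6 (even)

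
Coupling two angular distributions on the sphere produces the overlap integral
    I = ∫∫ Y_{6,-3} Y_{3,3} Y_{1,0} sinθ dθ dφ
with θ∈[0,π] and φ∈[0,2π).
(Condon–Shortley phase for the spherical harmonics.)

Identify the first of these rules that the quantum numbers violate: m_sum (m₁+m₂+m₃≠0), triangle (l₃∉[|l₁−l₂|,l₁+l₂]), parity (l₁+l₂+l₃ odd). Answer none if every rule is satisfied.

triangle

azimuthal sum: -3 + 3 + 0 = 0  ✓
3 ≤ 1 ≤ 9 (triangle on l)  ✗
L = 6 + 3 + 1 = 10 (even)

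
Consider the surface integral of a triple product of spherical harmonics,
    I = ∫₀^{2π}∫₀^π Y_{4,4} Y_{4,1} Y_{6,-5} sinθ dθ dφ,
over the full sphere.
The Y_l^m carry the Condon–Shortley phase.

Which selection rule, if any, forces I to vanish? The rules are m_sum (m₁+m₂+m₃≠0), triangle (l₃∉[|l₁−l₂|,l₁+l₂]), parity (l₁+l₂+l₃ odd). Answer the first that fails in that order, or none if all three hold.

none

Σmᵢ = 0  ✓
l₃∈[|l₁−l₂|,l₁+l₂]=[0,8], have l₃=6  ✓
Σlᵢ = 14 ⇒ even  ✓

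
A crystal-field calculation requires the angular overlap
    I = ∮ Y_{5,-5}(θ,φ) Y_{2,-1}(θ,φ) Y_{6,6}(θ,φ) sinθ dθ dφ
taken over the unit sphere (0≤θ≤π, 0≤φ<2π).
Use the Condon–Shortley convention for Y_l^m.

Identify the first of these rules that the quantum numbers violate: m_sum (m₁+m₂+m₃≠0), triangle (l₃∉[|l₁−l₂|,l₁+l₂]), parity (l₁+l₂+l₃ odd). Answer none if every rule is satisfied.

Σmᵢ = 0  ✓
l₃∈[|l₁−l₂|,l₁+l₂]=[3,7], have l₃=6  ✓
Σlᵢ = 13 ⇒ odd  ✗

parity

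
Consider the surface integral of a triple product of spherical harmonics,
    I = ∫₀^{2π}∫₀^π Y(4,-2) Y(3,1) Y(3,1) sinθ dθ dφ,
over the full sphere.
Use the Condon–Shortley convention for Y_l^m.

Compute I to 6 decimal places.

Rules hold: Σm=0, L=10 even, 1≤3≤7.
N = 9·7·7 = 441
Δ = 4!·4!·2!/11! = 1/34650
Racah Σ t=1..3: t=1:−1/72 t=2:+1/16 t=3:−1/72 = 5/144
⇒ 3j(4 3 3; 0 0 0)² = 2/77, sgn -1
Racah Σ t=2..4: t=2:+1/192 t=3:−1/36 t=4:+1/192 = -5/288
⇒ 3j(4 3 3; -2 1 1)² = 20/693, sgn -1
4πI² = N·(3j₀)²·(3jₘ)² = 40/121
I = +1·√(0.330579/4π) = 0.16219310

0.162193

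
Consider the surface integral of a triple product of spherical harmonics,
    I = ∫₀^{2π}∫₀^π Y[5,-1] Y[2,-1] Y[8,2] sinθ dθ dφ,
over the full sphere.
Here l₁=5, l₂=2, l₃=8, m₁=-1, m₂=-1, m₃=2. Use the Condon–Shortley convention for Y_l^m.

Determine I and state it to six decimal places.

0.000000

|5−2|≤8≤5+2 violated ⇒ I = 0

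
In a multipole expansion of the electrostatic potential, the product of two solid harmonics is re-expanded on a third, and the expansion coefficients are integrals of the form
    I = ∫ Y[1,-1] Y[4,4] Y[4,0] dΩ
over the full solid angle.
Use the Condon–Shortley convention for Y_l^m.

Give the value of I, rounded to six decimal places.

m-sum = -1 + 4 + 0 = 3 ≠ 0 ⇒ I = 0

0.000000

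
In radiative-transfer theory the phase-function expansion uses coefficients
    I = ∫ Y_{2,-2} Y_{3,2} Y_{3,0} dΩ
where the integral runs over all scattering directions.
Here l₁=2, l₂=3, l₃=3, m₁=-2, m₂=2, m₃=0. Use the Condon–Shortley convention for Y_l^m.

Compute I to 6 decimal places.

-0.188063

m-sum 0 ✓  L=8 even ✓  1≤3≤5 ✓
Π(2lᵢ+1) = 5×7×7 = 245
triangle coeff Δ(2,3,3) = 1/3780
Σ_t [0,2]: t=0:+1/24 t=1:−1/4 t=2:+1/24 = -1/6
(3j)²=4/105 [(2 3 3; 0 0 0)], sign=+1
Σ_t [2,2]: t=2:+1/24 = 1/24
(3j)²=1/21 [(2 3 3; -2 2 0)], sign=-1
⇒ 4πI² = 4/9
I = (-1)√(4/9/(4π)) = -0.18806319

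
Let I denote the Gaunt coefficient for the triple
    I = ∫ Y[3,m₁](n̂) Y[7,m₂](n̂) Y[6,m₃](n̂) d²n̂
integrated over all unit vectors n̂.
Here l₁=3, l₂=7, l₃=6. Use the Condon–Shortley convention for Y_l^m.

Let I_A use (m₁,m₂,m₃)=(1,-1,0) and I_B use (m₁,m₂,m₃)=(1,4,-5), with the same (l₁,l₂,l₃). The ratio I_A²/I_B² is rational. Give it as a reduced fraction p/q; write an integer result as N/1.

21/121

Same 3,7,6: normalisation and zero-m 3j drop out of the ratio.
A: Δ: 4! 2! 10! / 17! → 1/2042040; sum: t=0:+1/829440 t=1:−1/86400 t=2:+1/138240 = -13/4147200; 3j²(3 7 6; 1 -1 0) = Δ·Π!·Σ² = 13/3740  (sign -1)
B: Δ: 4! 2! 10! / 17! → 1/2042040; sum: t=1:−1/21772800 t=2:+1/2903040 = 13/43545600; 3j²(3 7 6; 1 4 -5) = Δ·Π!·Σ² = 143/7140  (sign -1)
I_A²/I_B² = (13/3740)/(143/7140) = 21/121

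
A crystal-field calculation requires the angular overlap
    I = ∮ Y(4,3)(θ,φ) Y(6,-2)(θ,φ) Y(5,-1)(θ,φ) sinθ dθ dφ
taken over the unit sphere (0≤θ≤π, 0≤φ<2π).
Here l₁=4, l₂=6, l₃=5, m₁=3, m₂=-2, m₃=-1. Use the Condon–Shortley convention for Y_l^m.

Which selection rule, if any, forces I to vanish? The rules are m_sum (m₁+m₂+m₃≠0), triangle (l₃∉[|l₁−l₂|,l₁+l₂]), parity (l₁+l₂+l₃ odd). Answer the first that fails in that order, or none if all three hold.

parity

azimuthal sum: 3 − 2 − 1 = 0  ✓
2 ≤ 5 ≤ 10 (triangle on l)  ✓
L = 4 + 6 + 5 = 15 (odd)  ✗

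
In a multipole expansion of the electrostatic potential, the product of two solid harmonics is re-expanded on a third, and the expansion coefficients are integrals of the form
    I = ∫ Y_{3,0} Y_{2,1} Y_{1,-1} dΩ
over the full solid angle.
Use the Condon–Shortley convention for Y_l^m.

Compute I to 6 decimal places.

Rules hold: Σm=0, L=6 even, 1≤1≤5.
N = 7·5·3 = 105
Δ = 4!·2!·0!/7! = 1/105
Racah Σ t=2..2: t=2:+1/4 = 1/4
⇒ 3j(3 2 1; 0 0 0)² = 3/35, sgn -1
Racah Σ t=3..3: t=3:−1/12 = -1/12
⇒ 3j(3 2 1; 0 1 -1)² = 1/35, sgn -1
4πI² = N·(3j₀)²·(3jₘ)² = 9/35
I = +1·√(0.257143/4π) = 0.14304817

0.143048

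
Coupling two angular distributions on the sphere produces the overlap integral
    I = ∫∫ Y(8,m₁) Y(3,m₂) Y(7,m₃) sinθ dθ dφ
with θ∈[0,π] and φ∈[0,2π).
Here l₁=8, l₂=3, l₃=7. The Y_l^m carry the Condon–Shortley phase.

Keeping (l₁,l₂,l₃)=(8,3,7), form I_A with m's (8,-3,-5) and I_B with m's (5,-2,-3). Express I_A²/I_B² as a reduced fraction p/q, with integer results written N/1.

Shared (l₁,l₂,l₃)=(8,3,7): N and (l;000)² cancel in I_A²/I_B².
A: Δ = 4!·12!·2!/19! = 1/5290740; Racah Σ t=0..0: t=0:+1/22992076800 = 1/22992076800; ⇒ 3j(8 3 7; 8 -3 -5)² = 5/969, sgn +1
B: Δ = 4!·12!·2!/19! = 1/5290740; Racah Σ t=0..1: t=0:+1/52254720 t=1:−1/87091200 = 1/130636800; ⇒ 3j(8 3 7; 5 -2 -3)² = 88/20349, sgn +1
I_A²/I_B² = (5/969)/(88/20349) = 105/88

105/88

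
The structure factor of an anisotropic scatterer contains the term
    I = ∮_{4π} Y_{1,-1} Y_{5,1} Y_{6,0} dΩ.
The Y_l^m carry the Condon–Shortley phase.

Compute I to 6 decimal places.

m-sum 0 ✓  L=12 even ✓  4≤6≤6 ✓
Π(2lᵢ+1) = 3×11×13 = 429
triangle coeff Δ(1,5,6) = 1/858
Σ_t [0,0]: t=0:+1/14400 = 1/14400
(3j)²=6/143 [(1 5 6; 0 0 0)], sign=+1
Σ_t [0,0]: t=0:+1/34560 = 1/34560
(3j)²=5/286 [(1 5 6; -1 1 0)], sign=+1
⇒ 4πI² = 45/143
I = (+1)√(45/143/(4π)) = 0.15824621

0.158246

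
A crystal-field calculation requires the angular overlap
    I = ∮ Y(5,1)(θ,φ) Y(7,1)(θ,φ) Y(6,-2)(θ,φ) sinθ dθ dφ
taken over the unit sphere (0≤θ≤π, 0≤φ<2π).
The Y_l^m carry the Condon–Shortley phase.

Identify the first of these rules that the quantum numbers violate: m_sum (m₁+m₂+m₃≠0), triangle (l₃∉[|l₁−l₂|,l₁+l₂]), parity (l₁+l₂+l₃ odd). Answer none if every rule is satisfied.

Σmᵢ = 0  ✓
l₃∈[|l₁−l₂|,l₁+l₂]=[2,12], have l₃=6  ✓
Σlᵢ = 18 ⇒ even  ✓

none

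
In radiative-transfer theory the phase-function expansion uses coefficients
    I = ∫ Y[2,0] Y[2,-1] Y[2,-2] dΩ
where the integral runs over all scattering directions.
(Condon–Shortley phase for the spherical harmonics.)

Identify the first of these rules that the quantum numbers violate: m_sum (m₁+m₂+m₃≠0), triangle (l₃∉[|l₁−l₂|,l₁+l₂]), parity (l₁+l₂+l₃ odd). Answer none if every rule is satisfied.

m₁+m₂+m₃ = 0 − 1 − 2 = -3  ✗
triangle: |2−2|=0 ≤ l₃=2 ≤ 2+2=4
parity: l₁+l₂+l₃ = 6 is even

m_sum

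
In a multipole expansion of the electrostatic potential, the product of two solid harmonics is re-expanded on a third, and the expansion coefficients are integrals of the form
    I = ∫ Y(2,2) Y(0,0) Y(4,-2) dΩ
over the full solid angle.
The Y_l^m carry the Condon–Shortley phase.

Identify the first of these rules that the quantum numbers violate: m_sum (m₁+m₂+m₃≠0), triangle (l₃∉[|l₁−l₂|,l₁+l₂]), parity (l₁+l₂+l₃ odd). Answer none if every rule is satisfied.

triangle

azimuthal sum: 2 + 0 − 2 = 0  ✓
2 ≤ 4 ≤ 2 (triangle on l)  ✗
L = 2 + 0 + 4 = 6 (even)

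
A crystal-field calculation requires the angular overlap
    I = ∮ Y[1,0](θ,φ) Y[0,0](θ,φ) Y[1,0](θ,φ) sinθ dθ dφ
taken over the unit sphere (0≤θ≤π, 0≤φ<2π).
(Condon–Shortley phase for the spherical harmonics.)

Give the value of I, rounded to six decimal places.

Checks pass: Σm=0; 2 even; l₃=1∈[1,1].
(2·1+1)(2·0+1)(2·1+1) = 9
Δ: 0! 2! 0! / 3! → 1/3
sum: t=0:+1/1 = 1/1
3j²(1 0 1; 0 0 0) = Δ·Π!·Σ² = 1/3  (sign -1)
(m-triple is (0,0,0) — same symbol as above.)
combine: 4πI² = 9·1/3·1/3 = 1/1
take √, sign +1: I = 0.28209479

0.282095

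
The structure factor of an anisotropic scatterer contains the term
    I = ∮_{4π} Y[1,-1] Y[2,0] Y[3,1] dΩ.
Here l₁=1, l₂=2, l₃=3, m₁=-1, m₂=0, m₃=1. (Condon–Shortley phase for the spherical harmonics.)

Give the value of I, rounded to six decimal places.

Checks pass: Σm=0; 6 even; l₃=3∈[1,3].
(2·1+1)(2·2+1)(2·3+1) = 105
Δ: 0! 2! 4! / 7! → 1/105
sum: t=0:+1/4 = 1/4
3j²(1 2 3; 0 0 0) = Δ·Π!·Σ² = 3/35  (sign -1)
sum: t=0:+1/8 = 1/8
3j²(1 2 3; -1 0 1) = Δ·Π!·Σ² = 2/35  (sign +1)
combine: 4πI² = 105·3/35·2/35 = 18/35
take √, sign -1: I = -0.20230066

-0.202301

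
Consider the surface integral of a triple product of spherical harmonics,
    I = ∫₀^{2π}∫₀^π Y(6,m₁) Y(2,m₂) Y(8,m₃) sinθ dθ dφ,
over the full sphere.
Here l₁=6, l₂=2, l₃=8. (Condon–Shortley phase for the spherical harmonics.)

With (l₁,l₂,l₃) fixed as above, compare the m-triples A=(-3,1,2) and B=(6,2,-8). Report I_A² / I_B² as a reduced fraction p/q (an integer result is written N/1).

10/91

l's match ⇒ only the (l;m) 3-j factors differ between A and B.
A: triangle coeff Δ(6,2,8) = 1/30940; Σ_t [0,0]: t=0:+1/13063680 = 1/13063680; (3j)²=10/1547 [(6 2 8; -3 1 2)], sign=+1
B: triangle coeff Δ(6,2,8) = 1/30940; Σ_t [0,0]: t=0:+1/11496038400 = 1/11496038400; (3j)²=1/17 [(6 2 8; 6 2 -8)], sign=+1
I_A²/I_B² = (10/1547)/(1/17) = 10/91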